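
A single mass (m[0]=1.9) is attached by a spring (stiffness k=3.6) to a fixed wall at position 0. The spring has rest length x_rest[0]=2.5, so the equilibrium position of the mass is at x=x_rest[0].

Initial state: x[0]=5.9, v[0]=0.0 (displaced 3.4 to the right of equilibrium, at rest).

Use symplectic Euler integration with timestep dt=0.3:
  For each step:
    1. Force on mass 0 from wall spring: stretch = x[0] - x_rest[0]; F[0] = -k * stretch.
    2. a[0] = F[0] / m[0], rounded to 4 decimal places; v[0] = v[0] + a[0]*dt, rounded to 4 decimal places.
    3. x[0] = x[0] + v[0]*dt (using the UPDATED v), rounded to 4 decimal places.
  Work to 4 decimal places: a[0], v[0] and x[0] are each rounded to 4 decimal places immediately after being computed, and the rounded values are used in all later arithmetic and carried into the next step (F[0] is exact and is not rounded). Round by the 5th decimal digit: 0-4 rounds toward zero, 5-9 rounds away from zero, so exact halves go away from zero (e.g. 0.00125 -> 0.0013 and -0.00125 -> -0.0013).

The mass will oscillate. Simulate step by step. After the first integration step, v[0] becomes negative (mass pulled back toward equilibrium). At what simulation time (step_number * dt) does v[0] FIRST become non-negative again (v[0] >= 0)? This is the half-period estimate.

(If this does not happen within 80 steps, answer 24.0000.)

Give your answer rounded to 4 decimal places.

Answer: 2.4000

Derivation:
Step 0: x=[5.9000] v=[0.0000]
Step 1: x=[5.3202] v=[-1.9326]
Step 2: x=[4.2595] v=[-3.5357]
Step 3: x=[2.8988] v=[-4.5358]
Step 4: x=[1.4701] v=[-4.7625]
Step 5: x=[0.2170] v=[-4.1771]
Step 6: x=[-0.6468] v=[-2.8794]
Step 7: x=[-0.9740] v=[-1.0907]
Step 8: x=[-0.7088] v=[0.8840]
First v>=0 after going negative at step 8, time=2.4000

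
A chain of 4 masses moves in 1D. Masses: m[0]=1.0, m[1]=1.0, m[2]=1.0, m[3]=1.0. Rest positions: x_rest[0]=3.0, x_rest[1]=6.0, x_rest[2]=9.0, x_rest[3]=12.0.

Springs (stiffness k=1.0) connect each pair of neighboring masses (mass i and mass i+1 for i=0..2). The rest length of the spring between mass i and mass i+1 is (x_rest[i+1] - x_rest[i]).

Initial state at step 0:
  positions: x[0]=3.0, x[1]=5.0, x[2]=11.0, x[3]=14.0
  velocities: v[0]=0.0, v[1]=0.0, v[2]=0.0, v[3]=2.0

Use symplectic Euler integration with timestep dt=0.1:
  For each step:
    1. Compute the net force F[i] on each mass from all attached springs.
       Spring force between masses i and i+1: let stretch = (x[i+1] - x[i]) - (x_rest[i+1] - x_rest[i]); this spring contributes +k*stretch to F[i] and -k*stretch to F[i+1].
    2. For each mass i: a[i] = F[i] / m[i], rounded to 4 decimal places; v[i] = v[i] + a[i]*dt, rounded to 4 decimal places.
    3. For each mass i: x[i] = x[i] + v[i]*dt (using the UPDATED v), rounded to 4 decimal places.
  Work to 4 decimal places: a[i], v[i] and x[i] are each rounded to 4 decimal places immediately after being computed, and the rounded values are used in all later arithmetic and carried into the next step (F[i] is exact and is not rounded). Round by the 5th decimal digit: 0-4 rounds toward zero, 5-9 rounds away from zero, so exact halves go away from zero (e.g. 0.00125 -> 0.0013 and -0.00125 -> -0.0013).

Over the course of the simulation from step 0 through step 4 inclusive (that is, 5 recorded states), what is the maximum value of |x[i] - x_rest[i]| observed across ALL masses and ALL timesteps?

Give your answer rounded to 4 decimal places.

Step 0: x=[3.0000 5.0000 11.0000 14.0000] v=[0.0000 0.0000 0.0000 2.0000]
Step 1: x=[2.9900 5.0400 10.9700 14.2000] v=[-0.1000 0.4000 -0.3000 2.0000]
Step 2: x=[2.9705 5.1188 10.9130 14.3977] v=[-0.1950 0.7880 -0.5700 1.9770]
Step 3: x=[2.9425 5.2341 10.8329 14.5906] v=[-0.2802 1.1526 -0.8010 1.9285]
Step 4: x=[2.9074 5.3824 10.7344 14.7759] v=[-0.3510 1.4833 -0.9851 1.8527]
Max displacement = 2.7759

Answer: 2.7759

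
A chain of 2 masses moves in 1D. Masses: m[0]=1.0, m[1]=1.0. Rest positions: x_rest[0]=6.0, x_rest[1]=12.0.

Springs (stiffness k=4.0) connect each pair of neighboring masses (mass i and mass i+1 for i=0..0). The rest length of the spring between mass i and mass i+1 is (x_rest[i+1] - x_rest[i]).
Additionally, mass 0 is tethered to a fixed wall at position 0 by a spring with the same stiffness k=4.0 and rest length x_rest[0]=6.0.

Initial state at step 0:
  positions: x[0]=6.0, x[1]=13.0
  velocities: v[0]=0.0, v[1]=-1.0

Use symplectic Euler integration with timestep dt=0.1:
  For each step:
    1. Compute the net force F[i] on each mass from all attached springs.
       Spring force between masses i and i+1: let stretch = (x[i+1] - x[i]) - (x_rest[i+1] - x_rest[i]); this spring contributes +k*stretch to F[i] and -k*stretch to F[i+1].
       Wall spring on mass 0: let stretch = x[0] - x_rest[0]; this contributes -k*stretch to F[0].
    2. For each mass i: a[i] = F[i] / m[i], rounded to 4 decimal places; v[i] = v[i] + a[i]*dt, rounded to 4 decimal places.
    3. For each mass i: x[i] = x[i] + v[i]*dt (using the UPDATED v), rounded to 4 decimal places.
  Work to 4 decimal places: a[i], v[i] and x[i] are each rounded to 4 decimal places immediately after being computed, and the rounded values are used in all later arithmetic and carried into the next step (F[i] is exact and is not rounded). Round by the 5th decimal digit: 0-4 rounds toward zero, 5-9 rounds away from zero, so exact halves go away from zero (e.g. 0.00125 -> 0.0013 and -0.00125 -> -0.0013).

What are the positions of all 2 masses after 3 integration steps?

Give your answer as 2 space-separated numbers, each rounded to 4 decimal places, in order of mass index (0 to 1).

Answer: 6.2010 12.4914

Derivation:
Step 0: x=[6.0000 13.0000] v=[0.0000 -1.0000]
Step 1: x=[6.0400 12.8600] v=[0.4000 -1.4000]
Step 2: x=[6.1112 12.6872] v=[0.7120 -1.7280]
Step 3: x=[6.2010 12.4914] v=[0.8979 -1.9584]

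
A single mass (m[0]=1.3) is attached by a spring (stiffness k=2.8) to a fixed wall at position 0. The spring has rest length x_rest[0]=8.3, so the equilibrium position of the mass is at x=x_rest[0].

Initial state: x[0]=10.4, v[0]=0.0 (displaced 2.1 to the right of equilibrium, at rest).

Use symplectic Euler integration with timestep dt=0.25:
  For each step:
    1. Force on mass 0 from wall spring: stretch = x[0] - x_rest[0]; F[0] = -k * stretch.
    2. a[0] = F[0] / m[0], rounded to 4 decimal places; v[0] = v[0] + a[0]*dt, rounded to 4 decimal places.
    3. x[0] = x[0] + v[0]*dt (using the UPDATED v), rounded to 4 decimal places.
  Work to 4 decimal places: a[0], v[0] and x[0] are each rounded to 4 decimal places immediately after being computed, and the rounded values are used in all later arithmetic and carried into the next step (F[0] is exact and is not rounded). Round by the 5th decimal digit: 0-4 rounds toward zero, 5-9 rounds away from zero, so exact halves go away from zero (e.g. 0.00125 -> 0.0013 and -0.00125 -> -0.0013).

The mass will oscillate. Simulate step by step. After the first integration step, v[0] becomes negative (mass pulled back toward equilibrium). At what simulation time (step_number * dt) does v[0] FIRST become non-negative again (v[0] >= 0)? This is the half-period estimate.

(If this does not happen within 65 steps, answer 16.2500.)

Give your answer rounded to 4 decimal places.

Answer: 2.2500

Derivation:
Step 0: x=[10.4000] v=[0.0000]
Step 1: x=[10.1173] v=[-1.1308]
Step 2: x=[9.5900] v=[-2.1094]
Step 3: x=[8.8890] v=[-2.8040]
Step 4: x=[8.1087] v=[-3.1212]
Step 5: x=[7.3542] v=[-3.0182]
Step 6: x=[6.7270] v=[-2.5089]
Step 7: x=[6.3115] v=[-1.6619]
Step 8: x=[6.1637] v=[-0.5912]
Step 9: x=[6.3035] v=[0.5591]
First v>=0 after going negative at step 9, time=2.2500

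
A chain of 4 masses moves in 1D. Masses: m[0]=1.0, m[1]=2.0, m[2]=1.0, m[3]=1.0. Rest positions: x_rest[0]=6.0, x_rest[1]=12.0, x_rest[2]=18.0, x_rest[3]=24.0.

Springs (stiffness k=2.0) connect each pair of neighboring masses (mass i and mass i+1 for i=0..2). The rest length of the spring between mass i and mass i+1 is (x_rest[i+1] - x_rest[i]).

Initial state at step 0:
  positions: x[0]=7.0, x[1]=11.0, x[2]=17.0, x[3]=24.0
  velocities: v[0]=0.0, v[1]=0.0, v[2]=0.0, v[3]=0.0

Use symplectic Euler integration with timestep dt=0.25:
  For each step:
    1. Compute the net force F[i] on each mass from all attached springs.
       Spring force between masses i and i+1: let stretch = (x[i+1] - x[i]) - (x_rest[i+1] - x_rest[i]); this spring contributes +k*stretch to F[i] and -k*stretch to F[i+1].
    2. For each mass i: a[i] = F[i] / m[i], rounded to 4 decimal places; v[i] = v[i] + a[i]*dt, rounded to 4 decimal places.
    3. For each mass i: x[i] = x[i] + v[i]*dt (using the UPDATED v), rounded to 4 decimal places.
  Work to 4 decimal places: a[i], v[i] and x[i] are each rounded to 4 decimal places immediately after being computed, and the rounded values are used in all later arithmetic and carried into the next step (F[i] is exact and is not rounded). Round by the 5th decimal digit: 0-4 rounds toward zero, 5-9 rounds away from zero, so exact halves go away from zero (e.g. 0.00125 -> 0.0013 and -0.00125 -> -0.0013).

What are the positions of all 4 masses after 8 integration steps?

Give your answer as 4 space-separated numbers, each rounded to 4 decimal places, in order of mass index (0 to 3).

Step 0: x=[7.0000 11.0000 17.0000 24.0000] v=[0.0000 0.0000 0.0000 0.0000]
Step 1: x=[6.7500 11.1250 17.1250 23.8750] v=[-1.0000 0.5000 0.5000 -0.5000]
Step 2: x=[6.2969 11.3516 17.3438 23.6563] v=[-1.8125 0.9063 0.8750 -0.8750]
Step 3: x=[5.7256 11.6368 17.6026 23.3985] v=[-2.2852 1.1407 1.0352 -1.0313]
Step 4: x=[5.1432 11.9254 17.8402 23.1662] v=[-2.3296 1.1544 0.9503 -0.9293]
Step 5: x=[4.6586 12.1598 18.0042 23.0181] v=[-1.9385 0.9376 0.6559 -0.5923]
Step 6: x=[4.3616 12.2907 18.0644 22.9933] v=[-1.1879 0.5234 0.2407 -0.0993]
Step 7: x=[4.3058 12.2868 18.0190 23.1024] v=[-0.2234 -0.0155 -0.1817 0.4363]
Step 8: x=[4.4976 12.1424 17.8925 23.3261] v=[0.7671 -0.5777 -0.5061 0.8946]

Answer: 4.4976 12.1424 17.8925 23.3261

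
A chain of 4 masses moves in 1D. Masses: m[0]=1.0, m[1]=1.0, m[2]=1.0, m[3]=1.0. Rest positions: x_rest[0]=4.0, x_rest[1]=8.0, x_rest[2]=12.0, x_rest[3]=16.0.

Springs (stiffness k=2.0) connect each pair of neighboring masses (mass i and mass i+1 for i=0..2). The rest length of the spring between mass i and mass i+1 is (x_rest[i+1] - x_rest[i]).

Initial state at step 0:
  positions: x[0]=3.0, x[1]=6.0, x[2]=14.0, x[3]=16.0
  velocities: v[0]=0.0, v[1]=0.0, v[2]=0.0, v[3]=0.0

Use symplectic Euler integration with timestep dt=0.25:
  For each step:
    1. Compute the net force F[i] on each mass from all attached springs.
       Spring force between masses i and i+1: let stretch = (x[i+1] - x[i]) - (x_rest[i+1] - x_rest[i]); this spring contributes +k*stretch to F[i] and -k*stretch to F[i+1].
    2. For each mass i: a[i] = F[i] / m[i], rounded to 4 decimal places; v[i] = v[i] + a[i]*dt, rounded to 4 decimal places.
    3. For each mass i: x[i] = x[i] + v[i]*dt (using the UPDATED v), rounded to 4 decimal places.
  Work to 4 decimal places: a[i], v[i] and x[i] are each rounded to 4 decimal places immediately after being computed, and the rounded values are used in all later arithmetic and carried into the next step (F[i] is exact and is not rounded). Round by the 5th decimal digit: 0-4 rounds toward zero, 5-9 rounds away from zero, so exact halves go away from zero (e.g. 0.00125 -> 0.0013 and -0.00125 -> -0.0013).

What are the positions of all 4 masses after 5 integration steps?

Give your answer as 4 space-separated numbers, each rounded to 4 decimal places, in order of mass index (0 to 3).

Step 0: x=[3.0000 6.0000 14.0000 16.0000] v=[0.0000 0.0000 0.0000 0.0000]
Step 1: x=[2.8750 6.6250 13.2500 16.2500] v=[-0.5000 2.5000 -3.0000 1.0000]
Step 2: x=[2.7188 7.6094 12.0469 16.6250] v=[-0.6250 3.9375 -4.8125 1.5000]
Step 3: x=[2.6739 8.5372 10.8614 16.9278] v=[-0.1797 3.7110 -4.7422 1.2110]
Step 4: x=[2.8619 9.0226 10.1436 16.9723] v=[0.7520 1.9415 -2.8711 0.1778]
Step 5: x=[3.3200 8.8780 10.1393 16.6632] v=[1.8324 -0.5784 -0.0173 -1.2366]

Answer: 3.3200 8.8780 10.1393 16.6632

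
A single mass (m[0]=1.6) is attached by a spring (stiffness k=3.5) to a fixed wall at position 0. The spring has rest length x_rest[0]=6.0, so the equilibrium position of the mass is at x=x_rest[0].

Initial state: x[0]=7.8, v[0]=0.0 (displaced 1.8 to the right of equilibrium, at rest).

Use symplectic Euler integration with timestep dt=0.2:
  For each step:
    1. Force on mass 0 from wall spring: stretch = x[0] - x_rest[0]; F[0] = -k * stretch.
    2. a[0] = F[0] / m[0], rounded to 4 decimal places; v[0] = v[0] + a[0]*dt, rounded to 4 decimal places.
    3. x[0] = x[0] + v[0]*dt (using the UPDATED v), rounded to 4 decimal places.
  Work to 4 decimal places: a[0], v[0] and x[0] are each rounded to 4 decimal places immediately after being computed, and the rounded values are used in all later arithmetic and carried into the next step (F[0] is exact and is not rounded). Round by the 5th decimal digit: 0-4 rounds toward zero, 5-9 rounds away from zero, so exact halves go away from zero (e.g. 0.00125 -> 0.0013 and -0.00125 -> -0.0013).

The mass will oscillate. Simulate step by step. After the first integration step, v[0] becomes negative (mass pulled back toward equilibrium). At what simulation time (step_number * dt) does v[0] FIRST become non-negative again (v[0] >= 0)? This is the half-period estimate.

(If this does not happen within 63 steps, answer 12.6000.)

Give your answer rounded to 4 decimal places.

Answer: 2.2000

Derivation:
Step 0: x=[7.8000] v=[0.0000]
Step 1: x=[7.6425] v=[-0.7875]
Step 2: x=[7.3413] v=[-1.5061]
Step 3: x=[6.9227] v=[-2.0929]
Step 4: x=[6.4234] v=[-2.4966]
Step 5: x=[5.8870] v=[-2.6818]
Step 6: x=[5.3605] v=[-2.6324]
Step 7: x=[4.8900] v=[-2.3526]
Step 8: x=[4.5166] v=[-1.8670]
Step 9: x=[4.2730] v=[-1.2180]
Step 10: x=[4.1805] v=[-0.4624]
Step 11: x=[4.2472] v=[0.3336]
First v>=0 after going negative at step 11, time=2.2000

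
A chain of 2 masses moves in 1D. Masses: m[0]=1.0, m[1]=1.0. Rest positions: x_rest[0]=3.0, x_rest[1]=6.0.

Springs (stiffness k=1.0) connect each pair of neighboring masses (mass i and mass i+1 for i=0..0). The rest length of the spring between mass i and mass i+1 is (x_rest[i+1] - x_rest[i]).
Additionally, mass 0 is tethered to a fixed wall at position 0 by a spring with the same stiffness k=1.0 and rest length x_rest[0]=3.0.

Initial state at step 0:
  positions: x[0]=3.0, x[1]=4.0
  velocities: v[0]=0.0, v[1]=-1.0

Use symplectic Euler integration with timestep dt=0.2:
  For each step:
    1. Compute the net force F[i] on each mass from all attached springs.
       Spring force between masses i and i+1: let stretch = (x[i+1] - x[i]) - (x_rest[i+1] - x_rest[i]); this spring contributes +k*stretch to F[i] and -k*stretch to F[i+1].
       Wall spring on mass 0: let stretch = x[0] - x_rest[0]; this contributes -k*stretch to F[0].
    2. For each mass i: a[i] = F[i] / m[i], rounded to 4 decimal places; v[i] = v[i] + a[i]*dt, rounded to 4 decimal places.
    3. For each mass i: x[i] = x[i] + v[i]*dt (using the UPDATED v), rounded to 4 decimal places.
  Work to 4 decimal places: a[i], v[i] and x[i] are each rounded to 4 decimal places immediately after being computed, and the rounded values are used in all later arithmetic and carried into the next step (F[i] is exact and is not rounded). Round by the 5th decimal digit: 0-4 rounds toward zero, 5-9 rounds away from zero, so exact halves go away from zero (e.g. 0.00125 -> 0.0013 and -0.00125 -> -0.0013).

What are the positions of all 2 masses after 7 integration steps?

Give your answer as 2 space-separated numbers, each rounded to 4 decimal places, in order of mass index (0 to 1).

Answer: 1.4327 4.5321

Derivation:
Step 0: x=[3.0000 4.0000] v=[0.0000 -1.0000]
Step 1: x=[2.9200 3.8800] v=[-0.4000 -0.6000]
Step 2: x=[2.7616 3.8416] v=[-0.7920 -0.1920]
Step 3: x=[2.5359 3.8800] v=[-1.1283 0.1920]
Step 4: x=[2.2626 3.9846] v=[-1.3667 0.5232]
Step 5: x=[1.9676 4.1404] v=[-1.4748 0.7788]
Step 6: x=[1.6808 4.3292] v=[-1.4338 0.9442]
Step 7: x=[1.4327 4.5321] v=[-1.2403 1.0145]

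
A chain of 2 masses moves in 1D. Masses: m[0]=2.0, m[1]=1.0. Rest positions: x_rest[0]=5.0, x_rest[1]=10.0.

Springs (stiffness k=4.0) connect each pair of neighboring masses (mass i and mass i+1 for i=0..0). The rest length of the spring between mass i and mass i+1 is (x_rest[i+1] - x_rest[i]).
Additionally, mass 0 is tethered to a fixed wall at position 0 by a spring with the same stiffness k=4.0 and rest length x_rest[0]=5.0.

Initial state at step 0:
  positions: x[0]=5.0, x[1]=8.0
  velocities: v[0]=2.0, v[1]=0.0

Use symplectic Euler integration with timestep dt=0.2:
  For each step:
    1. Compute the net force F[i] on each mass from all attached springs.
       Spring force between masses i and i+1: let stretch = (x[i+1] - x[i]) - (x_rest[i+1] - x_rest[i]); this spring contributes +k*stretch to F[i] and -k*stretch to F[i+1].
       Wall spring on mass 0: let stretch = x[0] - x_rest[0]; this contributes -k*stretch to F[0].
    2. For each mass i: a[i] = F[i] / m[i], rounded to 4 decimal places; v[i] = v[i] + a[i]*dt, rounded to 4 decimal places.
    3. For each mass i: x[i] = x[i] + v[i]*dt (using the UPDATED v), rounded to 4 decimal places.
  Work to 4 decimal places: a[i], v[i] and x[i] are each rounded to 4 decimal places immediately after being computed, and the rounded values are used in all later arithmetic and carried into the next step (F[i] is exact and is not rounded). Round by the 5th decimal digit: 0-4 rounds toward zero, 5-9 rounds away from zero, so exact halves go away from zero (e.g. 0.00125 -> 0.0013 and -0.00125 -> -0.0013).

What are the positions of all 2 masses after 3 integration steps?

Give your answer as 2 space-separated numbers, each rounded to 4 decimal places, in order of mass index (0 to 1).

Answer: 5.2410 9.7920

Derivation:
Step 0: x=[5.0000 8.0000] v=[2.0000 0.0000]
Step 1: x=[5.2400 8.3200] v=[1.2000 1.6000]
Step 2: x=[5.3072 8.9472] v=[0.3360 3.1360]
Step 3: x=[5.2410 9.7920] v=[-0.3309 4.2240]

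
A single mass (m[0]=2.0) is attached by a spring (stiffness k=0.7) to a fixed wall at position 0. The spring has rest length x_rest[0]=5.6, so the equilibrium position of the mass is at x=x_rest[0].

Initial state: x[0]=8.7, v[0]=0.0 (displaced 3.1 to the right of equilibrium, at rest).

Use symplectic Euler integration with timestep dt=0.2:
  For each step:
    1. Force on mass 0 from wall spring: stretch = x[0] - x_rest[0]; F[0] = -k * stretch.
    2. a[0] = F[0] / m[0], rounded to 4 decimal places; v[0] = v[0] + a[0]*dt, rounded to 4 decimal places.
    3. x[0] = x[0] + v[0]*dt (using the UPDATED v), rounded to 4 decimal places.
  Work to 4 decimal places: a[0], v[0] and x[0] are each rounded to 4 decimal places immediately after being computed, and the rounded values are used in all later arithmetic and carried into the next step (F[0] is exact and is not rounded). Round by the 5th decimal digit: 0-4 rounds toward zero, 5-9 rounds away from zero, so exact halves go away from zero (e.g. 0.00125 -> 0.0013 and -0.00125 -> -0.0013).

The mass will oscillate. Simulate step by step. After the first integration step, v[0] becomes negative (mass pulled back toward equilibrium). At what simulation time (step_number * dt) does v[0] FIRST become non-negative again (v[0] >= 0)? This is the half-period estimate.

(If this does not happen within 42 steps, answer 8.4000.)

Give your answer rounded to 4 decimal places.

Answer: 5.4000

Derivation:
Step 0: x=[8.7000] v=[0.0000]
Step 1: x=[8.6566] v=[-0.2170]
Step 2: x=[8.5704] v=[-0.4310]
Step 3: x=[8.4426] v=[-0.6389]
Step 4: x=[8.2750] v=[-0.8379]
Step 5: x=[8.0700] v=[-1.0252]
Step 6: x=[7.8304] v=[-1.1981]
Step 7: x=[7.5596] v=[-1.3542]
Step 8: x=[7.2613] v=[-1.4914]
Step 9: x=[6.9398] v=[-1.6077]
Step 10: x=[6.5995] v=[-1.7015]
Step 11: x=[6.2452] v=[-1.7715]
Step 12: x=[5.8819] v=[-1.8167]
Step 13: x=[5.5146] v=[-1.8364]
Step 14: x=[5.1485] v=[-1.8304]
Step 15: x=[4.7887] v=[-1.7988]
Step 16: x=[4.4403] v=[-1.7420]
Step 17: x=[4.1081] v=[-1.6608]
Step 18: x=[3.7968] v=[-1.5564]
Step 19: x=[3.5108] v=[-1.4302]
Step 20: x=[3.2540] v=[-1.2840]
Step 21: x=[3.0300] v=[-1.1198]
Step 22: x=[2.8420] v=[-0.9399]
Step 23: x=[2.6926] v=[-0.7468]
Step 24: x=[2.5839] v=[-0.5433]
Step 25: x=[2.5175] v=[-0.3322]
Step 26: x=[2.4942] v=[-0.1164]
Step 27: x=[2.5144] v=[0.1010]
First v>=0 after going negative at step 27, time=5.4000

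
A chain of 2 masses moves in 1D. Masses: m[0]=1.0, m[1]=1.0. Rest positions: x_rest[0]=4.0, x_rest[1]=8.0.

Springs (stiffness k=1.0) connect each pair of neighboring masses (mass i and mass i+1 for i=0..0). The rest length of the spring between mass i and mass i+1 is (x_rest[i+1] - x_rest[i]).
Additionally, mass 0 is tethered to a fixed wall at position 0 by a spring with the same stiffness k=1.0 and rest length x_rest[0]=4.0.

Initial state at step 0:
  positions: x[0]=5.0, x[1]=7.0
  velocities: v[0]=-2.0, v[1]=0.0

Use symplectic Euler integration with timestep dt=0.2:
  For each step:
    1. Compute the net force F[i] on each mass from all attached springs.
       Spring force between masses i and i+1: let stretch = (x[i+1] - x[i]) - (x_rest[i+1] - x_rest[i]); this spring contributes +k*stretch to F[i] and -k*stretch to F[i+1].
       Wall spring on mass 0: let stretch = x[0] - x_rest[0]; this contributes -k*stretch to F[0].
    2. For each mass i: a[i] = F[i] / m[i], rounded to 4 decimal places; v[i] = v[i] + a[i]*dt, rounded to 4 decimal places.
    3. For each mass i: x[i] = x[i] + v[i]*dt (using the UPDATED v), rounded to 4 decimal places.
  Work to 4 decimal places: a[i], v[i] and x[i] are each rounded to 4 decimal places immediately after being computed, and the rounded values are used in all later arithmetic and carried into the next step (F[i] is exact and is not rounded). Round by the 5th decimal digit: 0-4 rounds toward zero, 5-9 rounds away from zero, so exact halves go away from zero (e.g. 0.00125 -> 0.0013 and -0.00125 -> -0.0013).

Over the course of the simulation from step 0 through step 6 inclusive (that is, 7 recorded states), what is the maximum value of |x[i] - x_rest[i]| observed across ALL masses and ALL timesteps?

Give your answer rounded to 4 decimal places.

Step 0: x=[5.0000 7.0000] v=[-2.0000 0.0000]
Step 1: x=[4.4800 7.0800] v=[-2.6000 0.4000]
Step 2: x=[3.8848 7.2160] v=[-2.9760 0.6800]
Step 3: x=[3.2675 7.3788] v=[-3.0867 0.8138]
Step 4: x=[2.6839 7.5371] v=[-2.9179 0.7915]
Step 5: x=[2.1871 7.6613] v=[-2.4840 0.6209]
Step 6: x=[1.8218 7.7265] v=[-1.8266 0.3261]
Max displacement = 2.1782

Answer: 2.1782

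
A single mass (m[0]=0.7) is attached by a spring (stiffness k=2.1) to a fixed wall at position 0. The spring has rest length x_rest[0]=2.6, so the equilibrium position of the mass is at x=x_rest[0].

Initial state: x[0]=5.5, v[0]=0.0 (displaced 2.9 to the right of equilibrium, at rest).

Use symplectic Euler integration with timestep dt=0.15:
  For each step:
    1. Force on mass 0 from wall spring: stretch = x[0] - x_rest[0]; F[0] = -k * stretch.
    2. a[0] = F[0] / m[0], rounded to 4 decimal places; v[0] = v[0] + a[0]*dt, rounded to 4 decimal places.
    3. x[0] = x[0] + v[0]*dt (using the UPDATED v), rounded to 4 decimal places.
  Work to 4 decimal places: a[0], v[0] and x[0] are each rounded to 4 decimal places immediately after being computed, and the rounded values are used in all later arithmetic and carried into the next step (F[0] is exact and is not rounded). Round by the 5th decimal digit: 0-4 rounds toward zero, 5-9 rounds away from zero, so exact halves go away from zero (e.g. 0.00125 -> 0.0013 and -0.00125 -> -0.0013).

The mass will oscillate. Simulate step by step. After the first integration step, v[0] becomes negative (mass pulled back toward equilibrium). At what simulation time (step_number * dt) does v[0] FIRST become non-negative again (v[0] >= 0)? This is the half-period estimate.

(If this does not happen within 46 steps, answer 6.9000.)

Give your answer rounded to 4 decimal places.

Answer: 1.9500

Derivation:
Step 0: x=[5.5000] v=[0.0000]
Step 1: x=[5.3043] v=[-1.3050]
Step 2: x=[4.9260] v=[-2.5219]
Step 3: x=[4.3907] v=[-3.5686]
Step 4: x=[3.7345] v=[-4.3744]
Step 5: x=[3.0018] v=[-4.8849]
Step 6: x=[2.2419] v=[-5.0657]
Step 7: x=[1.5062] v=[-4.9046]
Step 8: x=[0.8443] v=[-4.4124]
Step 9: x=[0.3010] v=[-3.6223]
Step 10: x=[-0.0872] v=[-2.5878]
Step 11: x=[-0.2940] v=[-1.3786]
Step 12: x=[-0.3054] v=[-0.0763]
Step 13: x=[-0.1207] v=[1.2311]
First v>=0 after going negative at step 13, time=1.9500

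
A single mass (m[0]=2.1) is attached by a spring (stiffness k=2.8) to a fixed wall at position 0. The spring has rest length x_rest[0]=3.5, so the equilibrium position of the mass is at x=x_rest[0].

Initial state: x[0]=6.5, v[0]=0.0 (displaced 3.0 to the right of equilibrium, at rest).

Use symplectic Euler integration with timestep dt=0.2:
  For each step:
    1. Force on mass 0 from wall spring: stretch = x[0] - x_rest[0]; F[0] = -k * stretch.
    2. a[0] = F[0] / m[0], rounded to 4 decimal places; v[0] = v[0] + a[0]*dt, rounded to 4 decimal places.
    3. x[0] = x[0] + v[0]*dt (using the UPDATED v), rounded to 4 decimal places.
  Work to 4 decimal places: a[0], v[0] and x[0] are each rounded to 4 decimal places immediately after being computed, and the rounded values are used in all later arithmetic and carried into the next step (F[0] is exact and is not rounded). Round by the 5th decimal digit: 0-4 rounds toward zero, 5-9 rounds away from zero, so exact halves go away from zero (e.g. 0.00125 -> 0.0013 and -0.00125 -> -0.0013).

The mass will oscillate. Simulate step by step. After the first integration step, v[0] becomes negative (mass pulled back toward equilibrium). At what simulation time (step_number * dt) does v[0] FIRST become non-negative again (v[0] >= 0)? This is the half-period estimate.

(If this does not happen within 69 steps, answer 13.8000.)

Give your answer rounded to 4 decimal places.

Step 0: x=[6.5000] v=[0.0000]
Step 1: x=[6.3400] v=[-0.8000]
Step 2: x=[6.0285] v=[-1.5573]
Step 3: x=[5.5822] v=[-2.2316]
Step 4: x=[5.0248] v=[-2.7869]
Step 5: x=[4.3861] v=[-3.1935]
Step 6: x=[3.7001] v=[-3.4298]
Step 7: x=[3.0035] v=[-3.4832]
Step 8: x=[2.3333] v=[-3.3508]
Step 9: x=[1.7254] v=[-3.0397]
Step 10: x=[1.2121] v=[-2.5665]
Step 11: x=[0.8208] v=[-1.9564]
Step 12: x=[0.5724] v=[-1.2419]
Step 13: x=[0.4802] v=[-0.4612]
Step 14: x=[0.5490] v=[0.3441]
First v>=0 after going negative at step 14, time=2.8000

Answer: 2.8000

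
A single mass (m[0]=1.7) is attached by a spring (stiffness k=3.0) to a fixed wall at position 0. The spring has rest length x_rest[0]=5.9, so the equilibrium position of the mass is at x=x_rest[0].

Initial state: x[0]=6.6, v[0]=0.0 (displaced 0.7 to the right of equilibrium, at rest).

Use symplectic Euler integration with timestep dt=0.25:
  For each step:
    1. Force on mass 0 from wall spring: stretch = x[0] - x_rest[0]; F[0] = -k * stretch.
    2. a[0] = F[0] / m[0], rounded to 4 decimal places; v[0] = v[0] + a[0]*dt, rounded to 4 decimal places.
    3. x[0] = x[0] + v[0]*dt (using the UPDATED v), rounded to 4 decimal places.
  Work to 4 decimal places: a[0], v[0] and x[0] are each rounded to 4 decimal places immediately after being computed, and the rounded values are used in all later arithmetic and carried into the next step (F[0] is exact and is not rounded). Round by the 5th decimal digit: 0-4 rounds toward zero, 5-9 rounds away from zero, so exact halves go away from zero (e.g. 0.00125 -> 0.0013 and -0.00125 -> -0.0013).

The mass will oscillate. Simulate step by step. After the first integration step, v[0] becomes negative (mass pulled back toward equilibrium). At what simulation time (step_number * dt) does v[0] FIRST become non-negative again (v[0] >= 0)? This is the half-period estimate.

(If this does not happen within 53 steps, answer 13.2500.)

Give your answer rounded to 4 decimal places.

Answer: 2.5000

Derivation:
Step 0: x=[6.6000] v=[0.0000]
Step 1: x=[6.5228] v=[-0.3088]
Step 2: x=[6.3769] v=[-0.5836]
Step 3: x=[6.1784] v=[-0.7940]
Step 4: x=[5.9492] v=[-0.9168]
Step 5: x=[5.7146] v=[-0.9385]
Step 6: x=[5.5004] v=[-0.8567]
Step 7: x=[5.3303] v=[-0.6804]
Step 8: x=[5.2230] v=[-0.4291]
Step 9: x=[5.1904] v=[-0.1304]
Step 10: x=[5.2361] v=[0.1827]
First v>=0 after going negative at step 10, time=2.5000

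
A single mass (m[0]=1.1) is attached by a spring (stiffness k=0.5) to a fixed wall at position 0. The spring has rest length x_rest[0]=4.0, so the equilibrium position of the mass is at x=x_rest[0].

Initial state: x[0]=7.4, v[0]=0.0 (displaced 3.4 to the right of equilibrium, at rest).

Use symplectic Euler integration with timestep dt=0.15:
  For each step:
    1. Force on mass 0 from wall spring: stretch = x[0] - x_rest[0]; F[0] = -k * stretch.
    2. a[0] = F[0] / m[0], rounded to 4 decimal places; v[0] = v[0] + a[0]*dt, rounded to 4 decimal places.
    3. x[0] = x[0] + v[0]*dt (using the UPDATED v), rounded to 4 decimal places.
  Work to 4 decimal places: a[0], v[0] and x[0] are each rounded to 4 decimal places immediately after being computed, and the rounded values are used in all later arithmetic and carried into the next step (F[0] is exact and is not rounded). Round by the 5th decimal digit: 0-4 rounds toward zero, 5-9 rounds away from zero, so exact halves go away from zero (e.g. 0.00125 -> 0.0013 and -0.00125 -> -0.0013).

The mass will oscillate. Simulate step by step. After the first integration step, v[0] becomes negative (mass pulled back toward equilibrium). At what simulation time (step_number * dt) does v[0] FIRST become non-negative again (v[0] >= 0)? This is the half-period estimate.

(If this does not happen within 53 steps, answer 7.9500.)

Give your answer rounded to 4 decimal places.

Step 0: x=[7.4000] v=[0.0000]
Step 1: x=[7.3652] v=[-0.2318]
Step 2: x=[7.2960] v=[-0.4612]
Step 3: x=[7.1931] v=[-0.6859]
Step 4: x=[7.0576] v=[-0.9036]
Step 5: x=[6.8908] v=[-1.1121]
Step 6: x=[6.6944] v=[-1.3092]
Step 7: x=[6.4705] v=[-1.4929]
Step 8: x=[6.2213] v=[-1.6614]
Step 9: x=[5.9494] v=[-1.8129]
Step 10: x=[5.6575] v=[-1.9458]
Step 11: x=[5.3487] v=[-2.0588]
Step 12: x=[5.0261] v=[-2.1508]
Step 13: x=[4.6930] v=[-2.2208]
Step 14: x=[4.3528] v=[-2.2681]
Step 15: x=[4.0090] v=[-2.2922]
Step 16: x=[3.6651] v=[-2.2928]
Step 17: x=[3.3246] v=[-2.2700]
Step 18: x=[2.9910] v=[-2.2240]
Step 19: x=[2.6677] v=[-2.1552]
Step 20: x=[2.3580] v=[-2.0644]
Step 21: x=[2.0651] v=[-1.9524]
Step 22: x=[1.7920] v=[-1.8205]
Step 23: x=[1.5415] v=[-1.6700]
Step 24: x=[1.3161] v=[-1.5024]
Step 25: x=[1.1182] v=[-1.3194]
Step 26: x=[0.9498] v=[-1.1229]
Step 27: x=[0.8126] v=[-0.9149]
Step 28: x=[0.7080] v=[-0.6976]
Step 29: x=[0.6370] v=[-0.4731]
Step 30: x=[0.6004] v=[-0.2438]
Step 31: x=[0.5986] v=[-0.0120]
Step 32: x=[0.6316] v=[0.2199]
First v>=0 after going negative at step 32, time=4.8000

Answer: 4.8000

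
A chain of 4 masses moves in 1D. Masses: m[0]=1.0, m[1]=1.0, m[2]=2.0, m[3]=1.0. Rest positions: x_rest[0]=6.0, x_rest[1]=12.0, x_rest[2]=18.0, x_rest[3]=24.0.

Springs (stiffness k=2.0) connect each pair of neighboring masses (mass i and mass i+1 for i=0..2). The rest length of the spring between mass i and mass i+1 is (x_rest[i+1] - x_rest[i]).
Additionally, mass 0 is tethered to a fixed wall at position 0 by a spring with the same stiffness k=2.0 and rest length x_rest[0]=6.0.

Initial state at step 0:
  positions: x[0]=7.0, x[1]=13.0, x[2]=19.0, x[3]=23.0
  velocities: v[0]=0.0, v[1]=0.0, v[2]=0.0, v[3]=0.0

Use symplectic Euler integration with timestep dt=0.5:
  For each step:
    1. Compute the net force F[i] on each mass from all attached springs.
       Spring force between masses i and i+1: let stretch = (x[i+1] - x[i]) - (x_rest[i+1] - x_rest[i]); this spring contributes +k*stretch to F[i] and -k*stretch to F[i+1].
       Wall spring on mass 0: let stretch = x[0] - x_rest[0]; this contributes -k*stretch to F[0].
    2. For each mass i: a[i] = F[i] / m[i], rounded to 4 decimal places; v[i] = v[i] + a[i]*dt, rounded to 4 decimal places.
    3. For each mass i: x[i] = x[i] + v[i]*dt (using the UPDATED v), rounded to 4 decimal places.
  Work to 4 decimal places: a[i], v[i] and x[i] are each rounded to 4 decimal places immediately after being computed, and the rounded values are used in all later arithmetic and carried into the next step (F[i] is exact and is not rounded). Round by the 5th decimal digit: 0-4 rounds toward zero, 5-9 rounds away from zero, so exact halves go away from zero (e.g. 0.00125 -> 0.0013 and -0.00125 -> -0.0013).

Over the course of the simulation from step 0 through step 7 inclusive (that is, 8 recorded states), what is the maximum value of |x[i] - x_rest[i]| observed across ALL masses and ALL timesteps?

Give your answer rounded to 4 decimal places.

Step 0: x=[7.0000 13.0000 19.0000 23.0000] v=[0.0000 0.0000 0.0000 0.0000]
Step 1: x=[6.5000 13.0000 18.5000 24.0000] v=[-1.0000 0.0000 -1.0000 2.0000]
Step 2: x=[6.0000 12.5000 18.0000 25.2500] v=[-1.0000 -1.0000 -1.0000 2.5000]
Step 3: x=[5.7500 11.5000 17.9375 25.8750] v=[-0.5000 -2.0000 -0.1250 1.2500]
Step 4: x=[5.5000 10.8438 18.2500 25.5313] v=[-0.5000 -1.3125 0.6250 -0.6875]
Step 5: x=[5.1719 11.2188 18.5313 24.5469] v=[-0.6562 0.7499 0.5626 -1.9688]
Step 6: x=[5.2813 12.2266 18.4884 23.5547] v=[0.2188 2.0155 -0.0859 -1.9844]
Step 7: x=[6.2227 12.8926 18.1466 23.0294] v=[1.8828 1.3320 -0.6837 -1.0507]
Max displacement = 1.8750

Answer: 1.8750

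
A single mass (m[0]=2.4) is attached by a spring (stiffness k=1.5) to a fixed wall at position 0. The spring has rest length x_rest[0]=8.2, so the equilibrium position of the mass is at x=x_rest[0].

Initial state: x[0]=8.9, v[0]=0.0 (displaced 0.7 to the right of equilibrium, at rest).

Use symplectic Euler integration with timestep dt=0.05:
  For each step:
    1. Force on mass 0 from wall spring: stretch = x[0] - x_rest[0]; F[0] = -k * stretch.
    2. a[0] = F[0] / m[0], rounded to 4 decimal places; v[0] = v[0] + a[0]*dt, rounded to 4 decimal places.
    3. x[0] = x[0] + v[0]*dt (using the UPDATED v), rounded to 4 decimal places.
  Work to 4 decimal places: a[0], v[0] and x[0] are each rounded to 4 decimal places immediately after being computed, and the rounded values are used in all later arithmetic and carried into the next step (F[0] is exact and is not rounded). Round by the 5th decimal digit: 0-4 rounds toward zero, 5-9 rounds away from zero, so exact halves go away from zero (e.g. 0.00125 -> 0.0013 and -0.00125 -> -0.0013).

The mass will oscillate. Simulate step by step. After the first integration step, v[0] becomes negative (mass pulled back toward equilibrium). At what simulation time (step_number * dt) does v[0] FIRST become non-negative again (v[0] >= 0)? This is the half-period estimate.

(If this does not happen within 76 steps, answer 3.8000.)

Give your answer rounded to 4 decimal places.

Step 0: x=[8.9000] v=[0.0000]
Step 1: x=[8.8989] v=[-0.0219]
Step 2: x=[8.8967] v=[-0.0437]
Step 3: x=[8.8934] v=[-0.0655]
Step 4: x=[8.8890] v=[-0.0872]
Step 5: x=[8.8836] v=[-0.1087]
Step 6: x=[8.8771] v=[-0.1301]
Step 7: x=[8.8695] v=[-0.1513]
Step 8: x=[8.8609] v=[-0.1722]
Step 9: x=[8.8513] v=[-0.1929]
Step 10: x=[8.8406] v=[-0.2133]
Step 11: x=[8.8289] v=[-0.2333]
Step 12: x=[8.8163] v=[-0.2530]
Step 13: x=[8.8027] v=[-0.2723]
Step 14: x=[8.7881] v=[-0.2911]
Step 15: x=[8.7726] v=[-0.3095]
Step 16: x=[8.7562] v=[-0.3274]
Step 17: x=[8.7390] v=[-0.3448]
Step 18: x=[8.7209] v=[-0.3616]
Step 19: x=[8.7020] v=[-0.3779]
Step 20: x=[8.6823] v=[-0.3936]
Step 21: x=[8.6619] v=[-0.4087]
Step 22: x=[8.6407] v=[-0.4231]
Step 23: x=[8.6189] v=[-0.4369]
Step 24: x=[8.5964] v=[-0.4500]
Step 25: x=[8.5733] v=[-0.4624]
Step 26: x=[8.5496] v=[-0.4741]
Step 27: x=[8.5254] v=[-0.4850]
Step 28: x=[8.5006] v=[-0.4952]
Step 29: x=[8.4754] v=[-0.5046]
Step 30: x=[8.4497] v=[-0.5132]
Step 31: x=[8.4237] v=[-0.5210]
Step 32: x=[8.3973] v=[-0.5280]
Step 33: x=[8.3706] v=[-0.5342]
Step 34: x=[8.3436] v=[-0.5395]
Step 35: x=[8.3164] v=[-0.5440]
Step 36: x=[8.2890] v=[-0.5476]
Step 37: x=[8.2615] v=[-0.5504]
Step 38: x=[8.2339] v=[-0.5523]
Step 39: x=[8.2062] v=[-0.5534]
Step 40: x=[8.1785] v=[-0.5536]
Step 41: x=[8.1509] v=[-0.5529]
Step 42: x=[8.1233] v=[-0.5514]
Step 43: x=[8.0959] v=[-0.5490]
Step 44: x=[8.0686] v=[-0.5457]
Step 45: x=[8.0415] v=[-0.5416]
Step 46: x=[8.0147] v=[-0.5366]
Step 47: x=[7.9882] v=[-0.5308]
Step 48: x=[7.9620] v=[-0.5242]
Step 49: x=[7.9362] v=[-0.5168]
Step 50: x=[7.9108] v=[-0.5086]
Step 51: x=[7.8858] v=[-0.4996]
Step 52: x=[7.8613] v=[-0.4898]
Step 53: x=[7.8373] v=[-0.4792]
Step 54: x=[7.8139] v=[-0.4679]
Step 55: x=[7.7911] v=[-0.4558]
Step 56: x=[7.7690] v=[-0.4430]
Step 57: x=[7.7475] v=[-0.4295]
Step 58: x=[7.7267] v=[-0.4154]
Step 59: x=[7.7067] v=[-0.4006]
Step 60: x=[7.6874] v=[-0.3852]
Step 61: x=[7.6689] v=[-0.3692]
Step 62: x=[7.6513] v=[-0.3526]
Step 63: x=[7.6345] v=[-0.3355]
Step 64: x=[7.6186] v=[-0.3178]
Step 65: x=[7.6036] v=[-0.2996]
Step 66: x=[7.5896] v=[-0.2810]
Step 67: x=[7.5765] v=[-0.2619]
Step 68: x=[7.5644] v=[-0.2424]
Step 69: x=[7.5533] v=[-0.2225]
Step 70: x=[7.5432] v=[-0.2023]
Step 71: x=[7.5341] v=[-0.1818]
Step 72: x=[7.5261] v=[-0.1610]
Step 73: x=[7.5191] v=[-0.1399]
Step 74: x=[7.5132] v=[-0.1186]
Step 75: x=[7.5083] v=[-0.0971]
Step 76: x=[7.5045] v=[-0.0755]
v[0] did not become non-negative within 76 steps; using fallback time=3.8000

Answer: 3.8000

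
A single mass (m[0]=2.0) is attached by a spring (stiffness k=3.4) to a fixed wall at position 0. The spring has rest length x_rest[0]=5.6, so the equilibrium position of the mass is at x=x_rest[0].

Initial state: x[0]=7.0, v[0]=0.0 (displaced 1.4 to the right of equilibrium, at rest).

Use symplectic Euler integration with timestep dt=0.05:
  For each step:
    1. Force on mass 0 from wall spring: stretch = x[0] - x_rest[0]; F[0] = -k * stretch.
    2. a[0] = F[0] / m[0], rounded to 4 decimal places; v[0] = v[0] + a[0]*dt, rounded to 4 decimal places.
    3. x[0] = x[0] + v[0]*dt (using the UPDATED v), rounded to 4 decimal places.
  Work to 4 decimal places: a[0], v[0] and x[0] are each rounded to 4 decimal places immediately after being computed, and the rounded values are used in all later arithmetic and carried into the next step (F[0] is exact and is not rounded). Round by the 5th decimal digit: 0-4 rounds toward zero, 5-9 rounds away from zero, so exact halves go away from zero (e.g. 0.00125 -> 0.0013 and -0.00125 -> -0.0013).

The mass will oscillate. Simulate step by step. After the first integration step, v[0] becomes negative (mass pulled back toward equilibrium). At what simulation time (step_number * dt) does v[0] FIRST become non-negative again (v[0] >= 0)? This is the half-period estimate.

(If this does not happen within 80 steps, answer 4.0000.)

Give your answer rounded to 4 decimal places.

Step 0: x=[7.0000] v=[0.0000]
Step 1: x=[6.9941] v=[-0.1190]
Step 2: x=[6.9822] v=[-0.2375]
Step 3: x=[6.9645] v=[-0.3550]
Step 4: x=[6.9410] v=[-0.4710]
Step 5: x=[6.9118] v=[-0.5850]
Step 6: x=[6.8770] v=[-0.6965]
Step 7: x=[6.8368] v=[-0.8050]
Step 8: x=[6.7913] v=[-0.9101]
Step 9: x=[6.7407] v=[-1.0114]
Step 10: x=[6.6853] v=[-1.1084]
Step 11: x=[6.6253] v=[-1.2007]
Step 12: x=[6.5609] v=[-1.2879]
Step 13: x=[6.4924] v=[-1.3696]
Step 14: x=[6.4201] v=[-1.4455]
Step 15: x=[6.3443] v=[-1.5152]
Step 16: x=[6.2654] v=[-1.5785]
Step 17: x=[6.1836] v=[-1.6351]
Step 18: x=[6.0994] v=[-1.6847]
Step 19: x=[6.0130] v=[-1.7272]
Step 20: x=[5.9249] v=[-1.7623]
Step 21: x=[5.8354] v=[-1.7899]
Step 22: x=[5.7449] v=[-1.8099]
Step 23: x=[5.6538] v=[-1.8222]
Step 24: x=[5.5625] v=[-1.8268]
Step 25: x=[5.4713] v=[-1.8236]
Step 26: x=[5.3807] v=[-1.8127]
Step 27: x=[5.2910] v=[-1.7941]
Step 28: x=[5.2026] v=[-1.7678]
Step 29: x=[5.1159] v=[-1.7340]
Step 30: x=[5.0313] v=[-1.6929]
Step 31: x=[4.9491] v=[-1.6446]
Step 32: x=[4.8696] v=[-1.5893]
Step 33: x=[4.7932] v=[-1.5272]
Step 34: x=[4.7203] v=[-1.4586]
Step 35: x=[4.6511] v=[-1.3838]
Step 36: x=[4.5859] v=[-1.3031]
Step 37: x=[4.5251] v=[-1.2169]
Step 38: x=[4.4688] v=[-1.1255]
Step 39: x=[4.4173] v=[-1.0294]
Step 40: x=[4.3709] v=[-0.9289]
Step 41: x=[4.3297] v=[-0.8244]
Step 42: x=[4.2939] v=[-0.7164]
Step 43: x=[4.2636] v=[-0.6054]
Step 44: x=[4.2390] v=[-0.4918]
Step 45: x=[4.2202] v=[-0.3761]
Step 46: x=[4.2073] v=[-0.2588]
Step 47: x=[4.2003] v=[-0.1404]
Step 48: x=[4.1992] v=[-0.0214]
Step 49: x=[4.2041] v=[0.0977]
First v>=0 after going negative at step 49, time=2.4500

Answer: 2.4500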